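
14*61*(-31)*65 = -1720810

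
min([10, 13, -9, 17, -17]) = -17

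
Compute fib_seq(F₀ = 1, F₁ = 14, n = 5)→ [1, 14, 15, 29, 44]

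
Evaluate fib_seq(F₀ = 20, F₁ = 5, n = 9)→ [20, 5, 25, 30, 55, 85, 140, 225, 365]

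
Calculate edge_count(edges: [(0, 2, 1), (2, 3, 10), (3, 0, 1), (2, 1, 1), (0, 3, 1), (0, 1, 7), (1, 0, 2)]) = 7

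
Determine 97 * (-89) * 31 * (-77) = 20606971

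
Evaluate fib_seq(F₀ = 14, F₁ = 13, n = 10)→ F_2 = F_1 + F_0 = 27
F_3 = F_2 + F_1 = 40
F_4 = F_3 + F_2 = 67
...
= [14, 13, 27, 40, 67, 107, 174, 281, 455, 736]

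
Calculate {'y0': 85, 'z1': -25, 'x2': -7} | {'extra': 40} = {'y0': 85, 'z1': -25, 'x2': -7, 'extra': 40}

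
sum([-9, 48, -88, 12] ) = (-9) + 48 + (-88) + 12
= -37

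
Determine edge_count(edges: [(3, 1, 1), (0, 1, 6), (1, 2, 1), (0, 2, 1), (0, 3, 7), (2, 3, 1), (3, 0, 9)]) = 7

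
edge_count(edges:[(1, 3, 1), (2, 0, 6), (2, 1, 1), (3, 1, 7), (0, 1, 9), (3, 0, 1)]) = 6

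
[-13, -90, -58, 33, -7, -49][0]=-13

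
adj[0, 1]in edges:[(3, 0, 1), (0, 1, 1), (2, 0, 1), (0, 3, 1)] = 1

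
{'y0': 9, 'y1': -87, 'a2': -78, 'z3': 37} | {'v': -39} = {'y0': 9, 'y1': -87, 'a2': -78, 'z3': 37, 'v': -39}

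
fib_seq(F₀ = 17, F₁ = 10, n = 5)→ [17, 10, 27, 37, 64]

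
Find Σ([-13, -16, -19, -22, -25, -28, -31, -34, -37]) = -225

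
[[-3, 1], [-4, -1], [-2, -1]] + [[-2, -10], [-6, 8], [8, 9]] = [[-5, -9], [-10, 7], [6, 8]]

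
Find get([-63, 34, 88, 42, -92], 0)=-63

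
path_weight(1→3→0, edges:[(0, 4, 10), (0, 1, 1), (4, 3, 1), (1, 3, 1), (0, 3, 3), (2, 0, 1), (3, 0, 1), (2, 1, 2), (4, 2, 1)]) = 2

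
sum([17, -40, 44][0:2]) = slice → [17, -40]
17 + (-40)
= -23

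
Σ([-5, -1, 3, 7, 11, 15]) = (-5) + (-1) + 3 + 7 + 11 + 15
= 30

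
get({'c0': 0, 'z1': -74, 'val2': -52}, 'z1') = -74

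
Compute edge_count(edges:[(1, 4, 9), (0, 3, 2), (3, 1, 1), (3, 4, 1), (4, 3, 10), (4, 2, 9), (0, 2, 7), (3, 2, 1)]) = 8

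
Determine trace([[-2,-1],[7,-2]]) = -4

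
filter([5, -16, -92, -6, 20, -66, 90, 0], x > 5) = [20, 90]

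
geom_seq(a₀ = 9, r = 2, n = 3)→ [9, 18, 36]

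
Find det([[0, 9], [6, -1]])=(0)*(-1) - (9)*(6)
= -54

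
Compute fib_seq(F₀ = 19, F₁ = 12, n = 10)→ F_2 = F_1 + F_0 = 31
F_3 = F_2 + F_1 = 43
F_4 = F_3 + F_2 = 74
...
= [19, 12, 31, 43, 74, 117, 191, 308, 499, 807]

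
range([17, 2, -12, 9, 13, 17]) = 29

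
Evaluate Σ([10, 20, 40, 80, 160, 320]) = 10 + 20 + 40 + 80 + 160 + 320
= 630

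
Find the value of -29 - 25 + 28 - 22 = -48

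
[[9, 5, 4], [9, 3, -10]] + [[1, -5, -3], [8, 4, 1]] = [[10, 0, 1], [17, 7, -9]]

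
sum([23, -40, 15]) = 23 + (-40) + 15
= -2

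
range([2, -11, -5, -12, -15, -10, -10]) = 17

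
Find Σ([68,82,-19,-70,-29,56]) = 68 + 82 + (-19) + (-70) + (-29) + 56
= 88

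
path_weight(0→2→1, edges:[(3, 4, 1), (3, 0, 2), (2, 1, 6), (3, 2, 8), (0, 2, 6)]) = 12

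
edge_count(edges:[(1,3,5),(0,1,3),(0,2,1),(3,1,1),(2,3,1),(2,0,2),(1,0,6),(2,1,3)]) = 8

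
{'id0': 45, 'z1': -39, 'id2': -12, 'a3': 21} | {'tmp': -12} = {'id0': 45, 'z1': -39, 'id2': -12, 'a3': 21, 'tmp': -12}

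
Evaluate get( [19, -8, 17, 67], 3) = 67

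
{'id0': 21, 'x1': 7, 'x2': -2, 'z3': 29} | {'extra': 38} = {'id0': 21, 'x1': 7, 'x2': -2, 'z3': 29, 'extra': 38}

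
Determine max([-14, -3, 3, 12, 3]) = 12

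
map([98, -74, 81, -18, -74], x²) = (98)²=9604, (-74)²=5476, (81)²=6561, (-18)²=324, (-74)²=5476
= [9604, 5476, 6561, 324, 5476]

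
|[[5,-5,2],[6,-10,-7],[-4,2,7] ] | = -266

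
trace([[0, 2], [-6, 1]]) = 1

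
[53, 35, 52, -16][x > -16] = keep x where x > -16: 53✓, 35✓, 52✓, -16✗
= [53, 35, 52]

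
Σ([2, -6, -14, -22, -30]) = 2 + (-6) + (-14) + (-22) + (-30)
= -70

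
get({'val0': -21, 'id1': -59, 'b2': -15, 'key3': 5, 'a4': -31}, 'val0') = -21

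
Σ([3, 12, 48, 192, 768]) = 3 + 12 + 48 + 192 + 768
= 1023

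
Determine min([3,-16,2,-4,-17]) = -17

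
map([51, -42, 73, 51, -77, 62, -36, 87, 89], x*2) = 51*2=102, -42*2=-84, 73*2=146, 51*2=102, -77*2=-154, 62*2=124, -36*2=-72, 87*2=174, 89*2=178
= [102, -84, 146, 102, -154, 124, -72, 174, 178]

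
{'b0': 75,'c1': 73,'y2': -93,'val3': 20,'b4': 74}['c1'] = 73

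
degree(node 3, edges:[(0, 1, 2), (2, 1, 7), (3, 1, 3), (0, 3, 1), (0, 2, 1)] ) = incident: (3,1), (0,3)
= 2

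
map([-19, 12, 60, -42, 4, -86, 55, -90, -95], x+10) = [-9, 22, 70, -32, 14, -76, 65, -80, -85]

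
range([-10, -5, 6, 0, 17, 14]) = 27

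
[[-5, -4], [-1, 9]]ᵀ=[[-5, -1], [-4, 9]]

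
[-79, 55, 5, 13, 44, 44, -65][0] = -79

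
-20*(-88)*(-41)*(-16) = 1154560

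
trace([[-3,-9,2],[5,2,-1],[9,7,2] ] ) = 1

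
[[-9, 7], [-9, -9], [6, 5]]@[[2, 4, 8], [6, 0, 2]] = [[24, -36, -58], [-72, -36, -90], [42, 24, 58]]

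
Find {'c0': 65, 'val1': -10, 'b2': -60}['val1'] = -10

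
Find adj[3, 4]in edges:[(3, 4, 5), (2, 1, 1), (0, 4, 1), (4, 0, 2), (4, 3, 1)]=5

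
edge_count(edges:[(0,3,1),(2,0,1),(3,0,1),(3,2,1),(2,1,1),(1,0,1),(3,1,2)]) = 7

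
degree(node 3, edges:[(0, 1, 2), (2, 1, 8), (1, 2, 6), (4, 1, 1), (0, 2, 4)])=0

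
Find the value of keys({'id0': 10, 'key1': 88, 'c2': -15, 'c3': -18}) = ['id0', 'key1', 'c2', 'c3']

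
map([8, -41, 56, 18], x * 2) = 8*2=16, -41*2=-82, 56*2=112, 18*2=36
= [16, -82, 112, 36]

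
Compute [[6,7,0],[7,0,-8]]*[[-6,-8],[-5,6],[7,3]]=C[0][0] = (6)*(-6) + (7)*(-5) + (0)*(7) = -71
C[0][1] = (6)*(-8) + (7)*(6) + (0)*(3) = -6
C[1][0] = (7)*(-6) + (0)*(-5) + (-8)*(7) = -98
C[1][1] = (7)*(-8) + (0)*(6) + (-8)*(3) = -80
= [[-71, -6], [-98, -80]]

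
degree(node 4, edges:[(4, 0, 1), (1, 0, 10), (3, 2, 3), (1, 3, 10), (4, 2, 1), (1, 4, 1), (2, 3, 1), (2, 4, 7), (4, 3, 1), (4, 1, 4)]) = 6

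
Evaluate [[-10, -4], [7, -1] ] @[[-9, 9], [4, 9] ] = [[74, -126], [-67, 54]]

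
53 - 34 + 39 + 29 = 87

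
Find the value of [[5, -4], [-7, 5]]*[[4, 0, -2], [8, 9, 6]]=C[0][0] = (5)*(4) + (-4)*(8) = -12
C[0][1] = (5)*(0) + (-4)*(9) = -36
C[0][2] = (5)*(-2) + (-4)*(6) = -34
C[1][0] = (-7)*(4) + (5)*(8) = 12
C[1][1] = (-7)*(0) + (5)*(9) = 45
C[1][2] = (-7)*(-2) + (5)*(6) = 44
= [[-12, -36, -34], [12, 45, 44]]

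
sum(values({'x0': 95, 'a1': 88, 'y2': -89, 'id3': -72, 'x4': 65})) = 95 + 88 + (-89) + (-72) + 65
= 87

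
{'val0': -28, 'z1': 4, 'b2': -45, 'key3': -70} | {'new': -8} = {'val0': -28, 'z1': 4, 'b2': -45, 'key3': -70, 'new': -8}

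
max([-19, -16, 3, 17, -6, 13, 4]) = 17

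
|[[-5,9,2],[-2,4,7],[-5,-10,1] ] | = (1)*(-5)*det([[4, 7], [-10, 1]]) + (-1)*(9)*det([[-2, 7], [-5, 1]]) + (1)*(2)*det([[-2, 4], [-5, -10]])
= -370 + -297 + 80
= -587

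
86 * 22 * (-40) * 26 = -1967680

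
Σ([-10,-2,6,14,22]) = (-10) + (-2) + 6 + 14 + 22
= 30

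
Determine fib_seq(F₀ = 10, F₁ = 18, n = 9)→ F_2 = F_1 + F_0 = 28
F_3 = F_2 + F_1 = 46
F_4 = F_3 + F_2 = 74
...
= [10, 18, 28, 46, 74, 120, 194, 314, 508]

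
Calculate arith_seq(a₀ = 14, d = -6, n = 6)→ a_0 = 14 + 0*-6 = 14
a_1 = 14 + 1*-6 = 8
a_2 = 14 + 2*-6 = 2
...
= [14, 8, 2, -4, -10, -16]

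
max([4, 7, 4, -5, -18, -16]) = 7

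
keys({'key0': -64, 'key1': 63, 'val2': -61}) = ['key0', 'key1', 'val2']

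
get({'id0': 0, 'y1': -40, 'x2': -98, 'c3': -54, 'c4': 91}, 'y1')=-40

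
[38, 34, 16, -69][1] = 34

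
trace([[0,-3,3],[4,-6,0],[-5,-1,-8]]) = diagonal: 0 + (-6) + (-8)
= -14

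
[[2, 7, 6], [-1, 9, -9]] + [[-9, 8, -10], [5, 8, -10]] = [[-7, 15, -4], [4, 17, -19]]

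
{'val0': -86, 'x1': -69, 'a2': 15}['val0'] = -86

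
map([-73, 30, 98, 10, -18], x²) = [5329, 900, 9604, 100, 324]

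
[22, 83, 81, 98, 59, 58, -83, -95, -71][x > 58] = keep x where x > 58: 22✗, 83✓, 81✓, 98✓, 59✓, 58✗, -83✗, -95✗, -71✗
= [83, 81, 98, 59]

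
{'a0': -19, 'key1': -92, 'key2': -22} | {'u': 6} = {'a0': -19, 'key1': -92, 'key2': -22, 'u': 6}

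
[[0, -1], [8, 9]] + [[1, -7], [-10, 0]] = [[1, -8], [-2, 9]]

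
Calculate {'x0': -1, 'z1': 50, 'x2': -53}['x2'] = -53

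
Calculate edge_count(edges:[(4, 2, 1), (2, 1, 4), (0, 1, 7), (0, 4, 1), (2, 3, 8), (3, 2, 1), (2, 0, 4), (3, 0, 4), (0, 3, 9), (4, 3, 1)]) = 10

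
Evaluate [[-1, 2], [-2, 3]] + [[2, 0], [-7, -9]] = [[1, 2], [-9, -6]]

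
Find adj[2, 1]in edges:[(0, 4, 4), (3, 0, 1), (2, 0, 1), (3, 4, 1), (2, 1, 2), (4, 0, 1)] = 2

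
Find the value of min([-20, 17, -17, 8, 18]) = -20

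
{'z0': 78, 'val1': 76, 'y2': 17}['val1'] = 76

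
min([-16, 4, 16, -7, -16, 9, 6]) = -16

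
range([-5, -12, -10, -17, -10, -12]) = 12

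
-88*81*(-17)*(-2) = -242352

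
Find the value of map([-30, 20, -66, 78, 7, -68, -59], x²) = [900, 400, 4356, 6084, 49, 4624, 3481]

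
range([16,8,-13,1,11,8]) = 29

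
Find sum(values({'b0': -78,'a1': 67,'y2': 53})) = 42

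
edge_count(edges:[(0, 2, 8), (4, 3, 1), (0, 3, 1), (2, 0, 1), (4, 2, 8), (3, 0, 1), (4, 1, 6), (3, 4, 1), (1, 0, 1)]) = 9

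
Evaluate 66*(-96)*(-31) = 196416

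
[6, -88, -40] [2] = -40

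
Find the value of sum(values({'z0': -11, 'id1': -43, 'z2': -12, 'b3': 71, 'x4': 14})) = 19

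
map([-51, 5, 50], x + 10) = [-41, 15, 60]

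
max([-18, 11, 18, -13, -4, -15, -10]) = 18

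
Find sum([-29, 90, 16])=(-29) + 90 + 16
= 77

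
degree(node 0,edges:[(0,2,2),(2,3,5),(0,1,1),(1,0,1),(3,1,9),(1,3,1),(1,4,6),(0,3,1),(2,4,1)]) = incident: (0,2), (0,1), (1,0), (0,3)
= 4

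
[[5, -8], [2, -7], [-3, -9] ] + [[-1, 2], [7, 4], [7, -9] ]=[[4, -6], [9, -3], [4, -18]]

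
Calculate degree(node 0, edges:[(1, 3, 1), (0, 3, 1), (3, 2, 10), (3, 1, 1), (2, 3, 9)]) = incident: (0,3)
= 1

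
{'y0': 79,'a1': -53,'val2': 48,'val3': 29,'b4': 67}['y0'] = 79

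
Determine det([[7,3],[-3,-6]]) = (7)*(-6) - (3)*(-3)
= -33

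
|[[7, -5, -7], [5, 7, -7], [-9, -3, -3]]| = -1020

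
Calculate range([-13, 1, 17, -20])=37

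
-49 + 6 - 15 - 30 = -88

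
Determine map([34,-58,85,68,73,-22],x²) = [1156, 3364, 7225, 4624, 5329, 484]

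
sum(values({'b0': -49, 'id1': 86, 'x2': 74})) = 111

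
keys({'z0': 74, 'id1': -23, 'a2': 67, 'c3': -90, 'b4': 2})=['z0', 'id1', 'a2', 'c3', 'b4']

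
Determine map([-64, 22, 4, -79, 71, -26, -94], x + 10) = -64+10=-54, 22+10=32, 4+10=14, -79+10=-69, 71+10=81, -26+10=-16, -94+10=-84
= [-54, 32, 14, -69, 81, -16, -84]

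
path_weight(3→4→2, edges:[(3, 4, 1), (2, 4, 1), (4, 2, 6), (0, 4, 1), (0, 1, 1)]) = w(3→4)=1 + w(4→2)=6
= 7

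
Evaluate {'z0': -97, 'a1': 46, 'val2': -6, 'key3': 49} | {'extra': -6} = {'z0': -97, 'a1': 46, 'val2': -6, 'key3': 49, 'extra': -6}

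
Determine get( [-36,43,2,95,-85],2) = 2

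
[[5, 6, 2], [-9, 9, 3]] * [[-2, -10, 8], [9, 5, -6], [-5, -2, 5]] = [[34, -24, 14], [84, 129, -111]]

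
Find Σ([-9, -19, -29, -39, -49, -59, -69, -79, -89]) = (-9) + (-19) + (-29) + (-39) + (-49) + (-59) + (-69) + (-79) + (-89)
= -441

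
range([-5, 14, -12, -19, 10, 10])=33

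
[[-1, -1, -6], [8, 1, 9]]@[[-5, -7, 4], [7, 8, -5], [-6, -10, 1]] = C[0][0] = (-1)*(-5) + (-1)*(7) + (-6)*(-6) = 34
C[0][1] = (-1)*(-7) + (-1)*(8) + (-6)*(-10) = 59
C[0][2] = (-1)*(4) + (-1)*(-5) + (-6)*(1) = -5
C[1][0] = (8)*(-5) + (1)*(7) + (9)*(-6) = -87
C[1][1] = (8)*(-7) + (1)*(8) + (9)*(-10) = -138
C[1][2] = (8)*(4) + (1)*(-5) + (9)*(1) = 36
= [[34, 59, -5], [-87, -138, 36]]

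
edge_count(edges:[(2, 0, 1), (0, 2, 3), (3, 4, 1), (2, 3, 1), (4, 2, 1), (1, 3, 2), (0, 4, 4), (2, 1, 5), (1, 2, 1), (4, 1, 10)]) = 10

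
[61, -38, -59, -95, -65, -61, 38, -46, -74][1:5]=[-38, -59, -95, -65]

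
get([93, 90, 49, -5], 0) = 93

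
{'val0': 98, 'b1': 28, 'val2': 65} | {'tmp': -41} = {'val0': 98, 'b1': 28, 'val2': 65, 'tmp': -41}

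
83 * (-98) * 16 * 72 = -9370368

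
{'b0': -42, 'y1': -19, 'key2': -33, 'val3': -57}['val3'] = -57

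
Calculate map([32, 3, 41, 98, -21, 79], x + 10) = 32+10=42, 3+10=13, 41+10=51, 98+10=108, -21+10=-11, 79+10=89
= [42, 13, 51, 108, -11, 89]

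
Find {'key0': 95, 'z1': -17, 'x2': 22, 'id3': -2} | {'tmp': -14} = {'key0': 95, 'z1': -17, 'x2': 22, 'id3': -2, 'tmp': -14}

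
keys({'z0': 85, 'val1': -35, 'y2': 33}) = ['z0', 'val1', 'y2']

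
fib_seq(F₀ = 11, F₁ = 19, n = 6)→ [11, 19, 30, 49, 79, 128]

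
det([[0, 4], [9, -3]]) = -36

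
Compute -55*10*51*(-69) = 1935450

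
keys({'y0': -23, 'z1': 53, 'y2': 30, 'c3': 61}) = ['y0', 'z1', 'y2', 'c3']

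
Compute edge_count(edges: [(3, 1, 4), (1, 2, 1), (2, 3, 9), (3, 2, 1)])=4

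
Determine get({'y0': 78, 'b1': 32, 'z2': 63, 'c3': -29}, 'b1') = 32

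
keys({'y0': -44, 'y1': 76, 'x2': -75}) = ['y0', 'y1', 'x2']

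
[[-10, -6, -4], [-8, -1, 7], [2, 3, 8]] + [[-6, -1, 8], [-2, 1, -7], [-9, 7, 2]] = [[-16, -7, 4], [-10, 0, 0], [-7, 10, 10]]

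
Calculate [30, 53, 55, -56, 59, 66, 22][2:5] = [55, -56, 59]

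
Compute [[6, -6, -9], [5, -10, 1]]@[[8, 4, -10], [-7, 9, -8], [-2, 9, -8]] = [[108, -111, 60], [108, -61, 22]]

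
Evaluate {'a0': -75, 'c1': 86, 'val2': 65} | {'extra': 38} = {'a0': -75, 'c1': 86, 'val2': 65, 'extra': 38}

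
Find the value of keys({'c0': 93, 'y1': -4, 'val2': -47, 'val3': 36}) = ['c0', 'y1', 'val2', 'val3']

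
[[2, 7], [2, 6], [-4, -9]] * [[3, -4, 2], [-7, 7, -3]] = [[-43, 41, -17], [-36, 34, -14], [51, -47, 19]]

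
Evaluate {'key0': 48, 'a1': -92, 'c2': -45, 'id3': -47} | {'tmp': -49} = {'key0': 48, 'a1': -92, 'c2': -45, 'id3': -47, 'tmp': -49}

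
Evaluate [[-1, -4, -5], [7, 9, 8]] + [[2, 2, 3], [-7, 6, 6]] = [[1, -2, -2], [0, 15, 14]]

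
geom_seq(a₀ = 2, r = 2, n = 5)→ a_0 = 2*2^0 = 2
a_1 = 2*2^1 = 4
a_2 = 2*2^2 = 8
...
= [2, 4, 8, 16, 32]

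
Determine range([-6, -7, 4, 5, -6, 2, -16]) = 21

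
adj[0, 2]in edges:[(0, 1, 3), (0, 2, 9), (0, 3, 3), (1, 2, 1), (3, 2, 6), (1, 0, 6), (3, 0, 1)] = 9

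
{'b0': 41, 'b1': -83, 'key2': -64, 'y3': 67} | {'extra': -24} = {'b0': 41, 'b1': -83, 'key2': -64, 'y3': 67, 'extra': -24}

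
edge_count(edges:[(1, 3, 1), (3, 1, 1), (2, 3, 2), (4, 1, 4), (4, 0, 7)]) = 5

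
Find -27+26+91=90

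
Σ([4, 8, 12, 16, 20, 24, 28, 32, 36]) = 4 + 8 + 12 + 16 + 20 + 24 + 28 + 32 + 36
= 180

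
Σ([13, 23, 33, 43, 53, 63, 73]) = 13 + 23 + 33 + 43 + 53 + 63 + 73
= 301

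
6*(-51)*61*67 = -1250622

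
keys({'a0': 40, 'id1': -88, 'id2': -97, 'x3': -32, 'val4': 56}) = ['a0', 'id1', 'id2', 'x3', 'val4']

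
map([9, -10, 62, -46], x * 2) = [18, -20, 124, -92]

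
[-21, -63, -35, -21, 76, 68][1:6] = [-63, -35, -21, 76, 68]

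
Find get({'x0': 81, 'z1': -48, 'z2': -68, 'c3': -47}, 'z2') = -68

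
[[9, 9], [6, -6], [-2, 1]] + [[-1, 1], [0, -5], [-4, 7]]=[[8, 10], [6, -11], [-6, 8]]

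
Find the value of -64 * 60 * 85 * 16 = -5222400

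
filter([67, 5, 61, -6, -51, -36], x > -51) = [67, 5, 61, -6, -36]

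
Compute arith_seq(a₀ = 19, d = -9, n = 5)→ [19, 10, 1, -8, -17]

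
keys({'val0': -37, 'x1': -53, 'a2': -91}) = ['val0', 'x1', 'a2']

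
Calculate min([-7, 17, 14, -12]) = -12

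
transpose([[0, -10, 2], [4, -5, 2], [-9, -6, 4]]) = [[0, 4, -9], [-10, -5, -6], [2, 2, 4]]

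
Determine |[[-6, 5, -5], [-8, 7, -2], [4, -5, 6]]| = -52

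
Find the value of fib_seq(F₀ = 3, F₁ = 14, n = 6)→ F_2 = F_1 + F_0 = 17
F_3 = F_2 + F_1 = 31
F_4 = F_3 + F_2 = 48
...
= [3, 14, 17, 31, 48, 79]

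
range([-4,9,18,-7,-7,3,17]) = 25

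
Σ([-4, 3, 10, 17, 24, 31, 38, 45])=(-4) + 3 + 10 + 17 + 24 + 31 + 38 + 45
= 164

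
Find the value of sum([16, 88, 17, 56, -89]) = 88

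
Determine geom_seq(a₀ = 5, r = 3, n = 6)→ [5, 15, 45, 135, 405, 1215]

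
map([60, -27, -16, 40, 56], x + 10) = [70, -17, -6, 50, 66]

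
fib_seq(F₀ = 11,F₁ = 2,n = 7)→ [11, 2, 13, 15, 28, 43, 71]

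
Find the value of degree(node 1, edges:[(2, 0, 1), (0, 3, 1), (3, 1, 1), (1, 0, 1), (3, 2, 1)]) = 2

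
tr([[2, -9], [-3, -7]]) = diagonal: 2 + (-7)
= -5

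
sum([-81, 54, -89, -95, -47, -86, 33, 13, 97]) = (-81) + 54 + (-89) + (-95) + (-47) + (-86) + 33 + 13 + 97
= -201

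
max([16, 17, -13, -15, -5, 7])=17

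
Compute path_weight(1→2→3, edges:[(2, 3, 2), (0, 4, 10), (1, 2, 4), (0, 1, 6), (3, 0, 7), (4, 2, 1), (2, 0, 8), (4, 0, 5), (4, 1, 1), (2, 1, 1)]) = w(1→2)=4 + w(2→3)=2
= 6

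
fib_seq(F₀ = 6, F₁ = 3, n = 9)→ F_2 = F_1 + F_0 = 9
F_3 = F_2 + F_1 = 12
F_4 = F_3 + F_2 = 21
...
= [6, 3, 9, 12, 21, 33, 54, 87, 141]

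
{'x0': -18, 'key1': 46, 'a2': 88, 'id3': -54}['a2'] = 88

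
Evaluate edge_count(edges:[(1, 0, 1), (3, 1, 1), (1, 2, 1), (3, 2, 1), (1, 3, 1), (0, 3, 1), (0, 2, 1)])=7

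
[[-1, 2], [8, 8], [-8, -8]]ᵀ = [[-1, 8, -8], [2, 8, -8]]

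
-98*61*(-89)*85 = 45223570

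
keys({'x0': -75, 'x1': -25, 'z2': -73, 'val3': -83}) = ['x0', 'x1', 'z2', 'val3']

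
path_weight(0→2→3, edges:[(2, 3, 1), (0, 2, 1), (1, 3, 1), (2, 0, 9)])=w(0→2)=1 + w(2→3)=1
= 2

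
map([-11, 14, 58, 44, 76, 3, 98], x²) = (-11)²=121, (14)²=196, (58)²=3364, (44)²=1936, (76)²=5776, (3)²=9, (98)²=9604
= [121, 196, 3364, 1936, 5776, 9, 9604]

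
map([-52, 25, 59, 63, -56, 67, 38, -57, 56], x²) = (-52)²=2704, (25)²=625, (59)²=3481, (63)²=3969, (-56)²=3136, (67)²=4489, (38)²=1444, (-57)²=3249, (56)²=3136
= [2704, 625, 3481, 3969, 3136, 4489, 1444, 3249, 3136]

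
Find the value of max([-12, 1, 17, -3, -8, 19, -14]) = 19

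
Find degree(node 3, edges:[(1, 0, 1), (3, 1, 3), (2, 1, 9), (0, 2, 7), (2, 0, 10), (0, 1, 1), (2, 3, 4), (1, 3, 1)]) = 3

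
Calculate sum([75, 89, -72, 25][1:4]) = slice → [89, -72, 25]
89 + (-72) + 25
= 42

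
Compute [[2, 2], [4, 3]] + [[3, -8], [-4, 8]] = [[5, -6], [0, 11]]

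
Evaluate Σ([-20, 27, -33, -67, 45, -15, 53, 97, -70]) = (-20) + 27 + (-33) + (-67) + 45 + (-15) + 53 + 97 + (-70)
= 17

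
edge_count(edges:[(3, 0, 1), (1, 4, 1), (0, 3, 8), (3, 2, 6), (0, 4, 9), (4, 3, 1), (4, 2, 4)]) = 7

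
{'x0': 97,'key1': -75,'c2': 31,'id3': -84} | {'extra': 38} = {'x0': 97, 'key1': -75, 'c2': 31, 'id3': -84, 'extra': 38}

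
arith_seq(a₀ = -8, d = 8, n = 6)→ [-8, 0, 8, 16, 24, 32]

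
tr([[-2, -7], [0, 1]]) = -1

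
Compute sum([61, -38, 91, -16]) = 98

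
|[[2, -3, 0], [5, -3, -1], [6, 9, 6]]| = 90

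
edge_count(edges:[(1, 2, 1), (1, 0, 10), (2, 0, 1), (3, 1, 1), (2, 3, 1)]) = 5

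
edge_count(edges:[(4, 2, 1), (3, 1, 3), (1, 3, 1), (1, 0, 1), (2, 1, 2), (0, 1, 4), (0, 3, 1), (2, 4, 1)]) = 8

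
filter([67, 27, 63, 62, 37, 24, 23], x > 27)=keep x where x > 27: 67✓, 27✗, 63✓, 62✓, 37✓, 24✗, 23✗
= [67, 63, 62, 37]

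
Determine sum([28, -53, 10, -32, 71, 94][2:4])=-22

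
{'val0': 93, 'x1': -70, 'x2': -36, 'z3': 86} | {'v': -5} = {'val0': 93, 'x1': -70, 'x2': -36, 'z3': 86, 'v': -5}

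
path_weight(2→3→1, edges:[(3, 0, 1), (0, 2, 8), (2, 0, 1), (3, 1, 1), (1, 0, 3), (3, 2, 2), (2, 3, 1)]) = 2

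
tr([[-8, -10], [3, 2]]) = -6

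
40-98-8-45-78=-189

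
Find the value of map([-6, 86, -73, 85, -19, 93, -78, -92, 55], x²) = (-6)²=36, (86)²=7396, (-73)²=5329, (85)²=7225, (-19)²=361, (93)²=8649, (-78)²=6084, (-92)²=8464, (55)²=3025
= [36, 7396, 5329, 7225, 361, 8649, 6084, 8464, 3025]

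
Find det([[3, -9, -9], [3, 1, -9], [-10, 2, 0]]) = -900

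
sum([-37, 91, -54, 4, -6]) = (-37) + 91 + (-54) + 4 + (-6)
= -2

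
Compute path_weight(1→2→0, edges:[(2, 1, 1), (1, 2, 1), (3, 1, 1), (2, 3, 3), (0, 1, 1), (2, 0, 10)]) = 11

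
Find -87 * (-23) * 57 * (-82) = -9352674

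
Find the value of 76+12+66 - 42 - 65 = 47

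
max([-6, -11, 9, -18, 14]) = 14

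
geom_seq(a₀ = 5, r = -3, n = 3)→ a_0 = 5*(-3)^0 = 5
a_1 = 5*(-3)^1 = -15
a_2 = 5*(-3)^2 = 45
= [5, -15, 45]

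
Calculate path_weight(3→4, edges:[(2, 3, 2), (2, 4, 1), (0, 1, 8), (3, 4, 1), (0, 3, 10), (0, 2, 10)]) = 1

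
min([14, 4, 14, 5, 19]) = 4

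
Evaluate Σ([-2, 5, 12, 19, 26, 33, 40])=(-2) + 5 + 12 + 19 + 26 + 33 + 40
= 133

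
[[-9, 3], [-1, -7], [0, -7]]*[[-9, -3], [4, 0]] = C[0][0] = (-9)*(-9) + (3)*(4) = 93
C[0][1] = (-9)*(-3) + (3)*(0) = 27
C[1][0] = (-1)*(-9) + (-7)*(4) = -19
C[1][1] = (-1)*(-3) + (-7)*(0) = 3
C[2][0] = (0)*(-9) + (-7)*(4) = -28
C[2][1] = (0)*(-3) + (-7)*(0) = 0
= [[93, 27], [-19, 3], [-28, 0]]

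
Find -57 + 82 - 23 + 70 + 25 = 97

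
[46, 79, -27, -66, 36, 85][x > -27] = [46, 79, 36, 85]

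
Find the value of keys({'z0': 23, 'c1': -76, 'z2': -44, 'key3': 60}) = ['z0', 'c1', 'z2', 'key3']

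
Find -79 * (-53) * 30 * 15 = 1884150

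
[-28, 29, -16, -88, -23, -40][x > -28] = keep x where x > -28: -28✗, 29✓, -16✓, -88✗, -23✓, -40✗
= [29, -16, -23]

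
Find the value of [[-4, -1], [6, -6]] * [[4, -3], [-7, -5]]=C[0][0] = (-4)*(4) + (-1)*(-7) = -9
C[0][1] = (-4)*(-3) + (-1)*(-5) = 17
C[1][0] = (6)*(4) + (-6)*(-7) = 66
C[1][1] = (6)*(-3) + (-6)*(-5) = 12
= [[-9, 17], [66, 12]]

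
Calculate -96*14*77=-103488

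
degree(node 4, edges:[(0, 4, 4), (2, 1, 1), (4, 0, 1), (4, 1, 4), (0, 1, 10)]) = 3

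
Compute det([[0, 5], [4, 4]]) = -20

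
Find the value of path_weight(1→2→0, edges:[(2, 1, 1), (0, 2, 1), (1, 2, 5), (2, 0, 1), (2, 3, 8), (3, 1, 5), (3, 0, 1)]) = 6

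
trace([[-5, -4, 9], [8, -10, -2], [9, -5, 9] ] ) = diagonal: (-5) + (-10) + 9
= -6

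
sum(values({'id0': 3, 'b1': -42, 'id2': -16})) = -55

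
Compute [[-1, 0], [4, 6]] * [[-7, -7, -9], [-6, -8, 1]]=C[0][0] = (-1)*(-7) + (0)*(-6) = 7
C[0][1] = (-1)*(-7) + (0)*(-8) = 7
C[0][2] = (-1)*(-9) + (0)*(1) = 9
C[1][0] = (4)*(-7) + (6)*(-6) = -64
C[1][1] = (4)*(-7) + (6)*(-8) = -76
C[1][2] = (4)*(-9) + (6)*(1) = -30
= [[7, 7, 9], [-64, -76, -30]]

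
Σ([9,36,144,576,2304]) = 3069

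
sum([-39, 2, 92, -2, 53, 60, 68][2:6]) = slice → [92, -2, 53, 60]
92 + (-2) + 53 + 60
= 203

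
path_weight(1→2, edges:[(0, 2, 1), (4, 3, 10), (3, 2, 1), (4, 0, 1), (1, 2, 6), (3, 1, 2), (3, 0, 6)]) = w(1→2)=6
= 6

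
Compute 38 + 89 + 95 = 222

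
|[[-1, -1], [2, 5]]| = (-1)*(5) - (-1)*(2)
= -3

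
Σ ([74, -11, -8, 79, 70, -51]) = 74 + (-11) + (-8) + 79 + 70 + (-51)
= 153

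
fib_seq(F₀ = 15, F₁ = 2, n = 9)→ [15, 2, 17, 19, 36, 55, 91, 146, 237]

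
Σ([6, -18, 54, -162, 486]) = 6 + -18 + 54 + -162 + 486
= 366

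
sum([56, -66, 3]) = 56 + (-66) + 3
= -7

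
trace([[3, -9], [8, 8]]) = 11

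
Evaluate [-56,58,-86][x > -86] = keep x where x > -86: -56✓, 58✓, -86✗
= [-56, 58]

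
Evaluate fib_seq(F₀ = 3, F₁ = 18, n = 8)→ [3, 18, 21, 39, 60, 99, 159, 258]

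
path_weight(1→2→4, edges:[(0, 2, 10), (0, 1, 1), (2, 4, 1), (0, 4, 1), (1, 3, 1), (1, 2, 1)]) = w(1→2)=1 + w(2→4)=1
= 2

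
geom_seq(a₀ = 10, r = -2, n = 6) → [10, -20, 40, -80, 160, -320]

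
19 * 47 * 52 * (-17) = -789412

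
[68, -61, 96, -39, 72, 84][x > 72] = [96, 84]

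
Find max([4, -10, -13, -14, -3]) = 4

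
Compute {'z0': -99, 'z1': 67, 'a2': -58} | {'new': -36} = {'z0': -99, 'z1': 67, 'a2': -58, 'new': -36}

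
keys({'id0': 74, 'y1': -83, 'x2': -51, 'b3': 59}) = ['id0', 'y1', 'x2', 'b3']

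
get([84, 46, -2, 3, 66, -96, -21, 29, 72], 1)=46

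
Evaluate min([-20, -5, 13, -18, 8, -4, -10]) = -20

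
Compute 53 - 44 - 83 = -74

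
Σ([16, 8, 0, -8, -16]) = 16 + 8 + 0 + (-8) + (-16)
= 0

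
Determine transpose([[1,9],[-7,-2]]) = [[1, -7], [9, -2]]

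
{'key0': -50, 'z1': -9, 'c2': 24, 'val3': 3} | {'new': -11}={'key0': -50, 'z1': -9, 'c2': 24, 'val3': 3, 'new': -11}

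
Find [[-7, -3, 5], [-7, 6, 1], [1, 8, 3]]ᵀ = [[-7, -7, 1], [-3, 6, 8], [5, 1, 3]]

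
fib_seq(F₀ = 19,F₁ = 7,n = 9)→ F_2 = F_1 + F_0 = 26
F_3 = F_2 + F_1 = 33
F_4 = F_3 + F_2 = 59
...
= [19, 7, 26, 33, 59, 92, 151, 243, 394]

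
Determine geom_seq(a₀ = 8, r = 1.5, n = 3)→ [8.0, 12.0, 18.0]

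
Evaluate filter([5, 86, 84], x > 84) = keep x where x > 84: 5✗, 86✓, 84✗
= [86]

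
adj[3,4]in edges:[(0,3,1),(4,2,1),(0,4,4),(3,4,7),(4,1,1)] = 7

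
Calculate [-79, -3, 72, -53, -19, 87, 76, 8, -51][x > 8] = keep x where x > 8: -79✗, -3✗, 72✓, -53✗, -19✗, 87✓, 76✓, 8✗, -51✗
= [72, 87, 76]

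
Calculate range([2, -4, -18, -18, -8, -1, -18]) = 20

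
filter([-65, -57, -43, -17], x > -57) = [-43, -17]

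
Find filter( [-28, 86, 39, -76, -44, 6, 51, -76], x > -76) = [-28, 86, 39, -44, 6, 51]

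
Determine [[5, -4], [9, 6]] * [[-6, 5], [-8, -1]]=[[2, 29], [-102, 39]]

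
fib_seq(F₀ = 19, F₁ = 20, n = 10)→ [19, 20, 39, 59, 98, 157, 255, 412, 667, 1079]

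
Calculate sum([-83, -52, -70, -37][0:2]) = slice → [-83, -52]
(-83) + (-52)
= -135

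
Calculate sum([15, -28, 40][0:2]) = -13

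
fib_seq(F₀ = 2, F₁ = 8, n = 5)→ F_2 = F_1 + F_0 = 10
F_3 = F_2 + F_1 = 18
F_4 = F_3 + F_2 = 28
= [2, 8, 10, 18, 28]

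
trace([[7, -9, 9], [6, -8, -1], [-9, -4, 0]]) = -1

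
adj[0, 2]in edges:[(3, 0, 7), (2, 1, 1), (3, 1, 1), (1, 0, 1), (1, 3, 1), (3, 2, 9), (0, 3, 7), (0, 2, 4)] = 4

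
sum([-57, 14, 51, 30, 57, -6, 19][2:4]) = slice → [51, 30]
51 + 30
= 81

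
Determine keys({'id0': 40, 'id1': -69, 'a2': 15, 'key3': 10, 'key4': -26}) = ['id0', 'id1', 'a2', 'key3', 'key4']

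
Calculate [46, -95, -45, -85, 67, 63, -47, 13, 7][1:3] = [-95, -45]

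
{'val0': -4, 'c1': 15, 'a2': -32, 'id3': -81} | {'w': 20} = {'val0': -4, 'c1': 15, 'a2': -32, 'id3': -81, 'w': 20}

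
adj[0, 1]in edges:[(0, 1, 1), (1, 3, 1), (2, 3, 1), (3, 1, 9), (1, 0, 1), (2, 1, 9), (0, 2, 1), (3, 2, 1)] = 1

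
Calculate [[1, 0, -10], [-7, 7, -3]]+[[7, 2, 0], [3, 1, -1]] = [[8, 2, -10], [-4, 8, -4]]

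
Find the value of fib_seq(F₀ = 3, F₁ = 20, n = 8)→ F_2 = F_1 + F_0 = 23
F_3 = F_2 + F_1 = 43
F_4 = F_3 + F_2 = 66
...
= [3, 20, 23, 43, 66, 109, 175, 284]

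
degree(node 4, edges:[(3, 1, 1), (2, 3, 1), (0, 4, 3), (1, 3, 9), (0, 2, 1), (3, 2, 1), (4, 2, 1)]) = 2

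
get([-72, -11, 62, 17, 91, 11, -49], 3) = 17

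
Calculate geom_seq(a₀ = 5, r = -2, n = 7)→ [5, -10, 20, -40, 80, -160, 320]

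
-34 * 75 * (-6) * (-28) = -428400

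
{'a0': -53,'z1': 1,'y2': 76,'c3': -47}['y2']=76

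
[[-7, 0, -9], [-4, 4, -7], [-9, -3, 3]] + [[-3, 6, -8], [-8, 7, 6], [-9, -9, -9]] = [[-10, 6, -17], [-12, 11, -1], [-18, -12, -6]]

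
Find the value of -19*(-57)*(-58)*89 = -5590446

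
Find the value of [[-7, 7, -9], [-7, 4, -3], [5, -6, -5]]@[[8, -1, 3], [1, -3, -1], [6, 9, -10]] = [[-103, -95, 62], [-70, -32, 5], [4, -32, 71]]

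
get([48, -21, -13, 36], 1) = -21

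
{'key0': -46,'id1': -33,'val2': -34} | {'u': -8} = {'key0': -46, 'id1': -33, 'val2': -34, 'u': -8}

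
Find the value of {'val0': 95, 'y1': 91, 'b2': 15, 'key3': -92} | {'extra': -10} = {'val0': 95, 'y1': 91, 'b2': 15, 'key3': -92, 'extra': -10}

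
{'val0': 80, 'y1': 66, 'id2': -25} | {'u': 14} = {'val0': 80, 'y1': 66, 'id2': -25, 'u': 14}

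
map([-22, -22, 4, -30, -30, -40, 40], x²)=(-22)²=484, (-22)²=484, (4)²=16, (-30)²=900, (-30)²=900, (-40)²=1600, (40)²=1600
= [484, 484, 16, 900, 900, 1600, 1600]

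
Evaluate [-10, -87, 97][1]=-87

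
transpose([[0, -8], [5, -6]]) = [[0, 5], [-8, -6]]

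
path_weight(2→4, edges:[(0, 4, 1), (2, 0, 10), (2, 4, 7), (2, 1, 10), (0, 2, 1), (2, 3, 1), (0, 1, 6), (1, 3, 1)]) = w(2→4)=7
= 7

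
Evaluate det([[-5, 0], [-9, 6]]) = (-5)*(6) - (0)*(-9)
= -30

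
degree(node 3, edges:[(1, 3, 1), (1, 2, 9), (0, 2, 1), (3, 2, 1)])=incident: (1,3), (3,2)
= 2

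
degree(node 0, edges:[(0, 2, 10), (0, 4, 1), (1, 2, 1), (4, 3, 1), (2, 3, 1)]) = incident: (0,2), (0,4)
= 2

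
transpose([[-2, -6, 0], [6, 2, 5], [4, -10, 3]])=[[-2, 6, 4], [-6, 2, -10], [0, 5, 3]]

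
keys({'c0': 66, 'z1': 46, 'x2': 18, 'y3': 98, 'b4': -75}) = ['c0', 'z1', 'x2', 'y3', 'b4']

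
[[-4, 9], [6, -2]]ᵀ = [[-4, 6], [9, -2]]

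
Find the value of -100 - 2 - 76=-178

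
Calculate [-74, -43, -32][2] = -32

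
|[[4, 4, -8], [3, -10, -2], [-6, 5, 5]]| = (1)*(4)*det([[-10, -2], [5, 5]]) + (-1)*(4)*det([[3, -2], [-6, 5]]) + (1)*(-8)*det([[3, -10], [-6, 5]])
= -160 + -12 + 360
= 188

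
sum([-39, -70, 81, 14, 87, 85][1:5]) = 112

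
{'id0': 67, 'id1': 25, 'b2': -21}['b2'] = -21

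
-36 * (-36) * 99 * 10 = 1283040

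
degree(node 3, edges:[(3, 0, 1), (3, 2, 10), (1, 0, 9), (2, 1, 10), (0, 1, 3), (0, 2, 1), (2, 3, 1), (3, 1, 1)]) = incident: (3,0), (3,2), (2,3), (3,1)
= 4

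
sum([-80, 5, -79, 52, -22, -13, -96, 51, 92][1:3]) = -74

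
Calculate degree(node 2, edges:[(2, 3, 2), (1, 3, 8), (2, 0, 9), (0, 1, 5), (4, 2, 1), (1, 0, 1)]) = 3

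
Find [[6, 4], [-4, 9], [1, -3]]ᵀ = [[6, -4, 1], [4, 9, -3]]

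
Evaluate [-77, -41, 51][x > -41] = keep x where x > -41: -77✗, -41✗, 51✓
= [51]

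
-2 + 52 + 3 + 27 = 80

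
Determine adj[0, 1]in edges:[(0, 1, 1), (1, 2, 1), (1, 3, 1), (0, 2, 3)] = 1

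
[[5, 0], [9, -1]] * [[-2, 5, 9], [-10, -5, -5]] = [[-10, 25, 45], [-8, 50, 86]]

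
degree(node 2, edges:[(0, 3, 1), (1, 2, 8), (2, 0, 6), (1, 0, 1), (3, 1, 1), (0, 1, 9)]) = 2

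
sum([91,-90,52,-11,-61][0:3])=slice → [91, -90, 52]
91 + (-90) + 52
= 53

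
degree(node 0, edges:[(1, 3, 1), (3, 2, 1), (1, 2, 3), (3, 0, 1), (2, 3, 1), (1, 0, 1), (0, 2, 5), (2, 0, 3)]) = 4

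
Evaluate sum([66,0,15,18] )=66 + 0 + 15 + 18
= 99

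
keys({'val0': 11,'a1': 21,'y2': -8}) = ['val0', 'a1', 'y2']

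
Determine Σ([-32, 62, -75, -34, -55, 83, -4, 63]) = (-32) + 62 + (-75) + (-34) + (-55) + 83 + (-4) + 63
= 8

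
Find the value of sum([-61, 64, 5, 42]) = 50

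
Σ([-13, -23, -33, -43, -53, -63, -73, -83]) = -384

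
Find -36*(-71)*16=40896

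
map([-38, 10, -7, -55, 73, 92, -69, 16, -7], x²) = [1444, 100, 49, 3025, 5329, 8464, 4761, 256, 49]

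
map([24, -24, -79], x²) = (24)²=576, (-24)²=576, (-79)²=6241
= [576, 576, 6241]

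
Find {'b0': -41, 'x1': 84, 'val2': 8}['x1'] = 84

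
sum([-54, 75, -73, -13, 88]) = 23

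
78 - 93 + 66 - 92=-41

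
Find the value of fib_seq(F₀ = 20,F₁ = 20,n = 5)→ F_2 = F_1 + F_0 = 40
F_3 = F_2 + F_1 = 60
F_4 = F_3 + F_2 = 100
= [20, 20, 40, 60, 100]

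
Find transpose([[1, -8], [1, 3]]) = [[1, 1], [-8, 3]]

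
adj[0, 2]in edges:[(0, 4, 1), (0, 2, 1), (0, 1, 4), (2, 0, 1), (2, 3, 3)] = 1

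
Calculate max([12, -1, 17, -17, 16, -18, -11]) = 17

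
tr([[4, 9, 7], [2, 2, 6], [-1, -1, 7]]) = diagonal: 4 + 2 + 7
= 13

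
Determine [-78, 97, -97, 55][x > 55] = keep x where x > 55: -78✗, 97✓, -97✗, 55✗
= [97]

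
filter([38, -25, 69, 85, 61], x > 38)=[69, 85, 61]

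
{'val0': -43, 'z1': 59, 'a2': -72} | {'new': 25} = {'val0': -43, 'z1': 59, 'a2': -72, 'new': 25}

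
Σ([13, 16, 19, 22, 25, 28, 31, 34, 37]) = 13 + 16 + 19 + 22 + 25 + 28 + 31 + 34 + 37
= 225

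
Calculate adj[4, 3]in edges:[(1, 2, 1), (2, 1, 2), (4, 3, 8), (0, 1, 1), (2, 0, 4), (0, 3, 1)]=8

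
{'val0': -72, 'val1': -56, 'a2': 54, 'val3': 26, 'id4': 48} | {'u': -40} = {'val0': -72, 'val1': -56, 'a2': 54, 'val3': 26, 'id4': 48, 'u': -40}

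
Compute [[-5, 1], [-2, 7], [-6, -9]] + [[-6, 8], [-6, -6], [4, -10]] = [[-11, 9], [-8, 1], [-2, -19]]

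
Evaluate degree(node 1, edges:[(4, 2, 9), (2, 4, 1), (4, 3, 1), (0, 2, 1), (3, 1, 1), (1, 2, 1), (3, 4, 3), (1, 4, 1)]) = incident: (3,1), (1,2), (1,4)
= 3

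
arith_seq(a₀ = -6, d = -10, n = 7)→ a_0 = -6 + 0*-10 = -6
a_1 = -6 + 1*-10 = -16
a_2 = -6 + 2*-10 = -26
...
= [-6, -16, -26, -36, -46, -56, -66]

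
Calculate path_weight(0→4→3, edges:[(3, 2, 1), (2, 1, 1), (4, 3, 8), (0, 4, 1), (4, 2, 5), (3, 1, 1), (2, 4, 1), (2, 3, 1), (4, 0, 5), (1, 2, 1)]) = 9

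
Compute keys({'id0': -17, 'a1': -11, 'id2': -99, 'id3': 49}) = ['id0', 'a1', 'id2', 'id3']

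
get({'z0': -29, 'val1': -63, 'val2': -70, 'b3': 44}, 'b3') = 44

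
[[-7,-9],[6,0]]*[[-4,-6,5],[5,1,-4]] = C[0][0] = (-7)*(-4) + (-9)*(5) = -17
C[0][1] = (-7)*(-6) + (-9)*(1) = 33
C[0][2] = (-7)*(5) + (-9)*(-4) = 1
C[1][0] = (6)*(-4) + (0)*(5) = -24
C[1][1] = (6)*(-6) + (0)*(1) = -36
C[1][2] = (6)*(5) + (0)*(-4) = 30
= [[-17, 33, 1], [-24, -36, 30]]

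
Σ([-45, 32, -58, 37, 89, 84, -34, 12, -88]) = 29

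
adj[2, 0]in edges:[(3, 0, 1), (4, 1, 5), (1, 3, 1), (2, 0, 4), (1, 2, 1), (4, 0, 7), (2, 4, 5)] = 4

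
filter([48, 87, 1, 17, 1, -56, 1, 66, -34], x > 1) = keep x where x > 1: 48✓, 87✓, 1✗, 17✓, 1✗, -56✗, 1✗, 66✓, -34✗
= [48, 87, 17, 66]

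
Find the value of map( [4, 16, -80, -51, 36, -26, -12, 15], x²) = [16, 256, 6400, 2601, 1296, 676, 144, 225]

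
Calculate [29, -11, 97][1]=-11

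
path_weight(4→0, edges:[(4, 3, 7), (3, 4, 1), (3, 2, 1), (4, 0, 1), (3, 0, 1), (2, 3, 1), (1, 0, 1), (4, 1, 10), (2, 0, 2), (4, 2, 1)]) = w(4→0)=1
= 1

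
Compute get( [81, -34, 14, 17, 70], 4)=70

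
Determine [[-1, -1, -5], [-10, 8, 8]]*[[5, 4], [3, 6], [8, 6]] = C[0][0] = (-1)*(5) + (-1)*(3) + (-5)*(8) = -48
C[0][1] = (-1)*(4) + (-1)*(6) + (-5)*(6) = -40
C[1][0] = (-10)*(5) + (8)*(3) + (8)*(8) = 38
C[1][1] = (-10)*(4) + (8)*(6) + (8)*(6) = 56
= [[-48, -40], [38, 56]]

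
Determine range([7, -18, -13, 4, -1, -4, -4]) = 25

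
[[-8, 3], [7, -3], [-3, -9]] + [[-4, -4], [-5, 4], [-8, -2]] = [[-12, -1], [2, 1], [-11, -11]]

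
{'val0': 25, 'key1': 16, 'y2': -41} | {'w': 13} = {'val0': 25, 'key1': 16, 'y2': -41, 'w': 13}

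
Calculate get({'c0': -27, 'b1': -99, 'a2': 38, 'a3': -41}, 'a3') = -41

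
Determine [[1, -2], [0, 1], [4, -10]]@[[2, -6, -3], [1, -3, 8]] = [[0, 0, -19], [1, -3, 8], [-2, 6, -92]]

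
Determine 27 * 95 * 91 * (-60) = -14004900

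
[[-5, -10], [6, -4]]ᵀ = [[-5, 6], [-10, -4]]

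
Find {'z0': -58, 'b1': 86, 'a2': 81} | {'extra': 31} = {'z0': -58, 'b1': 86, 'a2': 81, 'extra': 31}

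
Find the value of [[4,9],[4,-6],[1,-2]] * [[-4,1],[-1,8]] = C[0][0] = (4)*(-4) + (9)*(-1) = -25
C[0][1] = (4)*(1) + (9)*(8) = 76
C[1][0] = (4)*(-4) + (-6)*(-1) = -10
C[1][1] = (4)*(1) + (-6)*(8) = -44
C[2][0] = (1)*(-4) + (-2)*(-1) = -2
C[2][1] = (1)*(1) + (-2)*(8) = -15
= [[-25, 76], [-10, -44], [-2, -15]]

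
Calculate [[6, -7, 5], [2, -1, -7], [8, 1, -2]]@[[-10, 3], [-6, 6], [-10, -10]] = C[0][0] = (6)*(-10) + (-7)*(-6) + (5)*(-10) = -68
C[0][1] = (6)*(3) + (-7)*(6) + (5)*(-10) = -74
C[1][0] = (2)*(-10) + (-1)*(-6) + (-7)*(-10) = 56
C[1][1] = (2)*(3) + (-1)*(6) + (-7)*(-10) = 70
C[2][0] = (8)*(-10) + (1)*(-6) + (-2)*(-10) = -66
C[2][1] = (8)*(3) + (1)*(6) + (-2)*(-10) = 50
= [[-68, -74], [56, 70], [-66, 50]]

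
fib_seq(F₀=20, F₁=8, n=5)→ [20, 8, 28, 36, 64]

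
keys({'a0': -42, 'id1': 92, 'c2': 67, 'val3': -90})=['a0', 'id1', 'c2', 'val3']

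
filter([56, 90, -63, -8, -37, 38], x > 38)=[56, 90]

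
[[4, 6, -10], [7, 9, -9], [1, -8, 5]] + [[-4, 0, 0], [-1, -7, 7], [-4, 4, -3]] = [[0, 6, -10], [6, 2, -2], [-3, -4, 2]]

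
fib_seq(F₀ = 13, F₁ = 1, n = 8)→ F_2 = F_1 + F_0 = 14
F_3 = F_2 + F_1 = 15
F_4 = F_3 + F_2 = 29
...
= [13, 1, 14, 15, 29, 44, 73, 117]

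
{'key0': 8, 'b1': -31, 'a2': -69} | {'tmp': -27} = {'key0': 8, 'b1': -31, 'a2': -69, 'tmp': -27}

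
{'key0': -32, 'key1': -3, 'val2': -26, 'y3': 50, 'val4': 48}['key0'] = -32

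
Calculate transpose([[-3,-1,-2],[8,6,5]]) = [[-3, 8], [-1, 6], [-2, 5]]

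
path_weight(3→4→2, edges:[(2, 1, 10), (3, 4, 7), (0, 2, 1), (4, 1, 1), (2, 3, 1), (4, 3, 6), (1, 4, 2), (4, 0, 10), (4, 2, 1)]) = w(3→4)=7 + w(4→2)=1
= 8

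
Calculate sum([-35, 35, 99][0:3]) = slice → [-35, 35, 99]
(-35) + 35 + 99
= 99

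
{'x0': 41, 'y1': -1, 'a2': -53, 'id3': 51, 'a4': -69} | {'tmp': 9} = {'x0': 41, 'y1': -1, 'a2': -53, 'id3': 51, 'a4': -69, 'tmp': 9}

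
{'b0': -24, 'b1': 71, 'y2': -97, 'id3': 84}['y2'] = -97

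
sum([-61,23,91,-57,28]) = (-61) + 23 + 91 + (-57) + 28
= 24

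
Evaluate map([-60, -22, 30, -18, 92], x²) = [3600, 484, 900, 324, 8464]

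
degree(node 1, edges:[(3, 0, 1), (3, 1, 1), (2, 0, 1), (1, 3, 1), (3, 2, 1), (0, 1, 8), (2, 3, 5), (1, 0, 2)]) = 4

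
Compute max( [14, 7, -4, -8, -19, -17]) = 14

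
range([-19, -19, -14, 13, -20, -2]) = 33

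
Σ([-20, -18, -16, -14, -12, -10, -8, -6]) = -104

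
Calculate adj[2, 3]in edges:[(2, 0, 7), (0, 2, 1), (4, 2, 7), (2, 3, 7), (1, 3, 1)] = 7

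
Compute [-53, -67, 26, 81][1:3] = [-67, 26]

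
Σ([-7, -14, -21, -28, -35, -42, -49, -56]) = (-7) + (-14) + (-21) + (-28) + (-35) + (-42) + (-49) + (-56)
= -252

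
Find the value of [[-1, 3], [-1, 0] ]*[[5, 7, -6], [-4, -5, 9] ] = [[-17, -22, 33], [-5, -7, 6]]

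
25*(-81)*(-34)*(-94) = -6471900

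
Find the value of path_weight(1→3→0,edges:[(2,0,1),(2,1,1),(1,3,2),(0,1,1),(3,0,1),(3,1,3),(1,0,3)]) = w(1→3)=2 + w(3→0)=1
= 3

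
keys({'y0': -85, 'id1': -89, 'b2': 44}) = ['y0', 'id1', 'b2']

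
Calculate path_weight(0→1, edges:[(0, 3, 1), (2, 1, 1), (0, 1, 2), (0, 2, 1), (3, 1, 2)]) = w(0→1)=2
= 2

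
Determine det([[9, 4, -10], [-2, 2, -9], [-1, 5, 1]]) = 547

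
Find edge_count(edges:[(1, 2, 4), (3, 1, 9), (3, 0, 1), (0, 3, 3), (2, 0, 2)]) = 5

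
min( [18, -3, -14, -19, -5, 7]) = -19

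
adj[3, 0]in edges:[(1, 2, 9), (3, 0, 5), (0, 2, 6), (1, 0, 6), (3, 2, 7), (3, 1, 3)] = 5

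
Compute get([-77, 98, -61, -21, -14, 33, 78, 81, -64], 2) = -61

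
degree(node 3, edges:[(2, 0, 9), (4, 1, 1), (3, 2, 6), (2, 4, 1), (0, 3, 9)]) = incident: (3,2), (0,3)
= 2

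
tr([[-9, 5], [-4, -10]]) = diagonal: (-9) + (-10)
= -19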